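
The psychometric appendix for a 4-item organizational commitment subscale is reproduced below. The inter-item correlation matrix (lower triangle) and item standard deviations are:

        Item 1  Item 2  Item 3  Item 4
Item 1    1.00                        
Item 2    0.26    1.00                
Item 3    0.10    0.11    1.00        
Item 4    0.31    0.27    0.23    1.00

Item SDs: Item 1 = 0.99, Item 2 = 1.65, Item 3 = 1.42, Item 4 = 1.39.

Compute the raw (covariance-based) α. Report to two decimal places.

Σσ²ᵢ = 0.99² + 1.65² + 1.42² + 1.39² = 7.6511
Covariances σ_ij = r_ij · s_i · s_j:
  σ(Item 1,Item 2) = 0.26 × 0.99 × 1.65 = 0.4247
  σ(Item 1,Item 3) = 0.10 × 0.99 × 1.42 = 0.1406
  σ(Item 1,Item 4) = 0.31 × 0.99 × 1.39 = 0.4266
  σ(Item 2,Item 3) = 0.11 × 1.65 × 1.42 = 0.2577
  σ(Item 2,Item 4) = 0.27 × 1.65 × 1.39 = 0.6192
  σ(Item 3,Item 4) = 0.23 × 1.42 × 1.39 = 0.4540
σ²_T = Σσ²ᵢ + 2·Σσ_ij = 7.6511 + 2 × 2.3228 = 12.2967
α = (4/3)·(1 − 7.6511/12.2967) = 0.50

α = 0.50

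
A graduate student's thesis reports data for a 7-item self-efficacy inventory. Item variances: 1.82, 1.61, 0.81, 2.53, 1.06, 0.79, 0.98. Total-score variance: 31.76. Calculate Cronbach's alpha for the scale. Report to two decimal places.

sum of item variances = 1.82 + 1.61 + 0.81 + 2.53 + 1.06 + 0.79 + 0.98 = 9.60
α = (k/(k−1))·(1 − sum of item variances/Var(T)) = (7/6)·(1 − 9.60/31.76) = 0.81

α = 0.81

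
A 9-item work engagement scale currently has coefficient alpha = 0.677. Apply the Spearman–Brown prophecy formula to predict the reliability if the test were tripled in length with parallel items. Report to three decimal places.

predicted reliability = 0.863

Length factor m = 3
α' = m·α / (1 + (m−1)·α)
   = 3 × 0.677 / (1 + (3 − 1) × 0.677)
   = 2.0310 / 2.3540 = 0.863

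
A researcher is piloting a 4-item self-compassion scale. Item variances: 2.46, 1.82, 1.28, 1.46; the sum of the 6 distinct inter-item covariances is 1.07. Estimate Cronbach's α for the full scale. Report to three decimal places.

Cronbach's α = 0.311

Σσᵢ² = 2.46 + 1.82 + 1.28 + 1.46 = 7.02
Sum of distinct covariances = 1.07
σ²_T = Σσᵢ² + 2·Σcov = 7.02 + 2 × 1.07 = 9.16
α = (4/3)·(1 − 7.02/9.16) = 0.311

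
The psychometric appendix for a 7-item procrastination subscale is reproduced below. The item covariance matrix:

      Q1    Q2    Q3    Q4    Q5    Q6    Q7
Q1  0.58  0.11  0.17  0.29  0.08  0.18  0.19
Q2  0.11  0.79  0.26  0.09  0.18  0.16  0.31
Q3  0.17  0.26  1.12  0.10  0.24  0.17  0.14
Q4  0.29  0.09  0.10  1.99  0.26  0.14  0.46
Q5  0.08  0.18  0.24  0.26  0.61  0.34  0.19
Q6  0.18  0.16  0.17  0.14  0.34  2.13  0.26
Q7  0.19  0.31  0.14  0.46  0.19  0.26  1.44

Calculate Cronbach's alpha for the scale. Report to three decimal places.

Σσ²ᵢ = 0.58 + 0.79 + 1.12 + 1.99 + 0.61 + 2.13 + 1.44 = 8.66
Σ_{i<j} σ_ij = 4.32
Var(T) = 8.66 + 2 × 4.32 = 17.30
α = (k/(k−1))·(1 − Σσ²ᵢ/Var(T)) = (7/6)·(1 − 8.66/17.30) = 0.583

Cronbach's alpha = 0.583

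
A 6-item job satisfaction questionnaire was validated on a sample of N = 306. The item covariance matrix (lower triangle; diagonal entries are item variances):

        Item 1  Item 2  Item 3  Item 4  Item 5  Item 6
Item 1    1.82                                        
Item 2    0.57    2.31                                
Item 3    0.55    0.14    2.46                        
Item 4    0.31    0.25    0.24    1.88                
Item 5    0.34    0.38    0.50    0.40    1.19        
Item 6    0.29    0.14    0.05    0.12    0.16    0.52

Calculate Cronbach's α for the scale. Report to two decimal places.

Cronbach's α = 0.56

ΣVar(i) = 1.82 + 2.31 + 2.46 + 1.88 + 1.19 + 0.52 = 10.18
Sum of off-diagonal covariances = 4.44
σ²_total = 10.18 + 2 × 4.44 = 19.06
α = (k/(k−1))·(1 − ΣVar(i)/σ²_total) = (6/5)·(1 − 10.18/19.06) = 0.56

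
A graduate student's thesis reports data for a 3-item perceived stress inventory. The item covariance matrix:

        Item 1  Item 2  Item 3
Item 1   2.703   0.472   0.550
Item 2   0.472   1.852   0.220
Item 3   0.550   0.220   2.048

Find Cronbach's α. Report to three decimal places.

Cronbach's α = 0.410

Σσᵢ² = 2.703 + 1.852 + 2.048 = 6.603
Sum of off-diagonal covariances = 1.242
σ²_T = 6.603 + 2 × 1.242 = 9.087
α = (k/(k−1))·(1 − Σσᵢ²/σ²_T) = (3/2)·(1 − 6.603/9.087) = 0.410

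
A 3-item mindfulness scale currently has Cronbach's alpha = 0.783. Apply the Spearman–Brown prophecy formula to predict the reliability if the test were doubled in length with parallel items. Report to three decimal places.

predicted reliability = 0.878

Length factor m = 2
α' = m·α / (1 + (m−1)·α)
   = 2 × 0.783 / (1 + (2 − 1) × 0.783)
   = 1.5660 / 1.7830 = 0.878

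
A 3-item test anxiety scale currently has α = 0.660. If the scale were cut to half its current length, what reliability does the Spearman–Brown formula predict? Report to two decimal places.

Length factor m = 1/2
α' = m·α / (1 − (1−m)·α)
   = 1/2 × 0.660 / (1 − (1 − 1/2) × 0.660)
   = 0.3300 / 0.6700 = 0.49

predicted reliability = 0.49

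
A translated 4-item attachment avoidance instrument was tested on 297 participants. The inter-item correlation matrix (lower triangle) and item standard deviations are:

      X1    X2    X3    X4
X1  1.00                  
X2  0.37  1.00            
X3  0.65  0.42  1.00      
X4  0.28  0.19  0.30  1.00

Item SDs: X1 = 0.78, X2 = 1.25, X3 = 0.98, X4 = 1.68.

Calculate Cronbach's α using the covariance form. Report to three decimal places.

Σσ²ᵢ = 0.78² + 1.25² + 0.98² + 1.68² = 5.9537
Covariances σ_ij = r_ij · s_i · s_j:
  σ(X1,X2) = 0.37 × 0.78 × 1.25 = 0.3608
  σ(X1,X3) = 0.65 × 0.78 × 0.98 = 0.4969
  σ(X1,X4) = 0.28 × 0.78 × 1.68 = 0.3669
  σ(X2,X3) = 0.42 × 1.25 × 0.98 = 0.5145
  σ(X2,X4) = 0.19 × 1.25 × 1.68 = 0.3990
  σ(X3,X4) = 0.30 × 0.98 × 1.68 = 0.4939
σ²_T = Σσ²ᵢ + 2·Σσ_ij = 5.9537 + 2 × 2.6320 = 11.2177
α = (4/3)·(1 − 5.9537/11.2177) = 0.626

Cronbach's α = 0.626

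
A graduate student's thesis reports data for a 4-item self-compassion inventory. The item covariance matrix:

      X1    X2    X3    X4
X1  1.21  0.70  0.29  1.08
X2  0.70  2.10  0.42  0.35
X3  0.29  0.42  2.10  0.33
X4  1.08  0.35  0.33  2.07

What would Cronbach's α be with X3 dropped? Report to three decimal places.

α = 0.663

Remaining items: X1, X2, X4 (k = 3).
Σσ²ᵢ = 1.21 + 2.10 + 2.07 = 5.38
total variance = 5.38 + 2 × 2.13 = 9.64
α (item deleted) = (3/2)·(1 − 5.38/9.64) = 0.663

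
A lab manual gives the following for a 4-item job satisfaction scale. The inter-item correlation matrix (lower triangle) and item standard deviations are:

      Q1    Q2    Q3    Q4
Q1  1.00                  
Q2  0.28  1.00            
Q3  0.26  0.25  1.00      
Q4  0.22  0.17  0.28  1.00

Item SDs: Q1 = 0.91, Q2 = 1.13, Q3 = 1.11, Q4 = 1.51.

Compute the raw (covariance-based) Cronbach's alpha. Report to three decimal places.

Σσ²ᵢ = 0.91² + 1.13² + 1.11² + 1.51² = 5.6172
Covariances σ_ij = r_ij · s_i · s_j:
  σ(Q1,Q2) = 0.28 × 0.91 × 1.13 = 0.2879
  σ(Q1,Q3) = 0.26 × 0.91 × 1.11 = 0.2626
  σ(Q1,Q4) = 0.22 × 0.91 × 1.51 = 0.3023
  σ(Q2,Q3) = 0.25 × 1.13 × 1.11 = 0.3136
  σ(Q2,Q4) = 0.17 × 1.13 × 1.51 = 0.2901
  σ(Q3,Q4) = 0.28 × 1.11 × 1.51 = 0.4693
σ²_T = Σσ²ᵢ + 2·Σσ_ij = 5.6172 + 2 × 1.9258 = 9.4688
α = (4/3)·(1 − 5.6172/9.4688) = 0.542

Cronbach's alpha = 0.542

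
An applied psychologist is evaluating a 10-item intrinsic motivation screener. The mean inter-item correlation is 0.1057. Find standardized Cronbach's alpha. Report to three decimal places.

standardized Cronbach's alpha = 0.542

Standardized α = k·r̄ / (1 + (k−1)·r̄) = 10 × 0.1057 / (1 + 9 × 0.1057)
  = 1.0570 / 1.9513 = 0.542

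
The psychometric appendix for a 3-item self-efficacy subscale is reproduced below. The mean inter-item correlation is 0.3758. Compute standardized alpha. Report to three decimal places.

Standardized α = k·r̄ / (1 + (k−1)·r̄) = 3 × 0.3758 / (1 + 2 × 0.3758)
  = 1.1274 / 1.7516 = 0.644

standardized alpha = 0.644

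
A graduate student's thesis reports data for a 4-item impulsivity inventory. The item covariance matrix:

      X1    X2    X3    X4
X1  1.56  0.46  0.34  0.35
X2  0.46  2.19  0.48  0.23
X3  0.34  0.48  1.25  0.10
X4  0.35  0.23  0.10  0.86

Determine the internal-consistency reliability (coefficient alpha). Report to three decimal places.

α = 0.534

Σσ²ᵢ = 1.56 + 2.19 + 1.25 + 0.86 = 5.86
Σ_{i<j} σ_ij = 1.96
σ²_T = 5.86 + 2 × 1.96 = 9.78
α = (k/(k−1))·(1 − Σσ²ᵢ/σ²_T) = (4/3)·(1 − 5.86/9.78) = 0.534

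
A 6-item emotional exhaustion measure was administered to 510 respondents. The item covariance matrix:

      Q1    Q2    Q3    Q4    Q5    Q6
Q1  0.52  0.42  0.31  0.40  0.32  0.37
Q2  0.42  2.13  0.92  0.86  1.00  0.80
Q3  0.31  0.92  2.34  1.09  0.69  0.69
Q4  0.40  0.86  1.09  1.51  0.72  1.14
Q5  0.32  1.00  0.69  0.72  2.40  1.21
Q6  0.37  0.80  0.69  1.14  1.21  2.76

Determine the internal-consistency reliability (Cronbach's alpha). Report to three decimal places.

Cronbach's alpha = 0.783

sum of item variances = 0.52 + 2.13 + 2.34 + 1.51 + 2.40 + 2.76 = 11.66
Σ_{i<j} σ_ij = 10.94
σ²_total = 11.66 + 2 × 10.94 = 33.54
α = (k/(k−1))·(1 − sum of item variances/σ²_total) = (6/5)·(1 − 11.66/33.54) = 0.783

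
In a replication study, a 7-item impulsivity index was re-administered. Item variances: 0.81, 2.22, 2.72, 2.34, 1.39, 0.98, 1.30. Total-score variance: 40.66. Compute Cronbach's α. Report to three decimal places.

Cronbach's α = 0.829

ΣVar(i) = 0.81 + 2.22 + 2.72 + 2.34 + 1.39 + 0.98 + 1.30 = 11.76
α = (k/(k−1))·(1 − ΣVar(i)/σ²_T) = (7/6)·(1 − 11.76/40.66) = 0.829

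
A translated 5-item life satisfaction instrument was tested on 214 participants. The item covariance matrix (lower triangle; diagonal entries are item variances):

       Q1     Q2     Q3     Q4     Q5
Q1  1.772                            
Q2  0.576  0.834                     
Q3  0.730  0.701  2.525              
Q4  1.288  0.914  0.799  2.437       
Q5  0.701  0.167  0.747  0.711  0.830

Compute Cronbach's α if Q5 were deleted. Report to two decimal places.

Cronbach's α = 0.76

Remaining items: Q1, Q2, Q3, Q4 (k = 4).
Σσᵢ² = 1.772 + 0.834 + 2.525 + 2.437 = 7.568
σ²_total = 7.568 + 2 × 5.008 = 17.584
α (item deleted) = (4/3)·(1 − 7.568/17.584) = 0.76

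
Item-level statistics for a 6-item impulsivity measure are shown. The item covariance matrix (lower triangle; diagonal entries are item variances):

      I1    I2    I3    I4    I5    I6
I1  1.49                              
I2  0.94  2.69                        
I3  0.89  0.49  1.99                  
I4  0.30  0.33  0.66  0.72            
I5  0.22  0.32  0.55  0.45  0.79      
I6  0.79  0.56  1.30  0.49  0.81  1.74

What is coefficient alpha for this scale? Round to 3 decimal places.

ΣVar(i) = 1.49 + 2.69 + 1.99 + 0.72 + 0.79 + 1.74 = 9.42
Σ_{i<j} σ_ij = 9.10
Var(T) = 9.42 + 2 × 9.10 = 27.62
α = (k/(k−1))·(1 − ΣVar(i)/Var(T)) = (6/5)·(1 − 9.42/27.62) = 0.791

α = 0.791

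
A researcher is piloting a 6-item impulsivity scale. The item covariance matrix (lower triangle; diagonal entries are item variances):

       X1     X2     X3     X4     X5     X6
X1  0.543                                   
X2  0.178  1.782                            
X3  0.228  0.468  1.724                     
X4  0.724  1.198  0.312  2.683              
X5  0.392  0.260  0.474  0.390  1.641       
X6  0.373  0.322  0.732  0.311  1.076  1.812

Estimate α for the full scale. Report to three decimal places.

sum of item variances = 0.543 + 1.782 + 1.724 + 2.683 + 1.641 + 1.812 = 10.185
Σ_{i<j} σ_ij = 7.438
total variance = 10.185 + 2 × 7.438 = 25.061
α = (k/(k−1))·(1 − sum of item variances/total variance) = (6/5)·(1 − 10.185/25.061) = 0.712

α = 0.712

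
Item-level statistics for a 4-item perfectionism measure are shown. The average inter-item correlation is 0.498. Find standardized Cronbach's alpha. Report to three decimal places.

Standardized α = k·r̄ / (1 + (k−1)·r̄) = 4 × 0.498 / (1 + 3 × 0.498)
  = 1.9920 / 2.4940 = 0.799

α = 0.799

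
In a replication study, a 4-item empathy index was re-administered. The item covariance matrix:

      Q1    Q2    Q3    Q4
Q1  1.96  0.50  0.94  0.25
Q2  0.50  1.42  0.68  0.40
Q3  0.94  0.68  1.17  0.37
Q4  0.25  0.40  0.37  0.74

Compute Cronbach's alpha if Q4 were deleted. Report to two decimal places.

α = 0.72

Remaining items: Q1, Q2, Q3 (k = 3).
Σσᵢ² = 1.96 + 1.42 + 1.17 = 4.55
σ²_T = 4.55 + 2 × 2.12 = 8.79
α (item deleted) = (3/2)·(1 − 4.55/8.79) = 0.72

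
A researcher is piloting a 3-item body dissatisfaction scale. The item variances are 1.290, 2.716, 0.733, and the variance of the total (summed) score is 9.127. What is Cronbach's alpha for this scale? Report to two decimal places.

α = 0.72

Σσ²ᵢ = 1.290 + 2.716 + 0.733 = 4.739
α = (k/(k−1))·(1 − Σσ²ᵢ/σ²_total) = (3/2)·(1 − 4.739/9.127) = 0.72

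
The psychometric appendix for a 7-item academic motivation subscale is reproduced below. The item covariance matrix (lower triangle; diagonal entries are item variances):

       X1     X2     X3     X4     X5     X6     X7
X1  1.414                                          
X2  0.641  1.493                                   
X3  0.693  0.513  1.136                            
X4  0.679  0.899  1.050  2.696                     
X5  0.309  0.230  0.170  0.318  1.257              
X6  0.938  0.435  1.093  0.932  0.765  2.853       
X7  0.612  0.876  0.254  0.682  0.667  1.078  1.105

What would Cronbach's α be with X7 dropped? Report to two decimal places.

Cronbach's α = 0.77

Remaining items: X1, X2, X3, X4, X5, X6 (k = 6).
Σσᵢ² = 1.414 + 1.493 + 1.136 + 2.696 + 1.257 + 2.853 = 10.849
σ²_total = 10.849 + 2 × 9.665 = 30.179
α (item deleted) = (6/5)·(1 − 10.849/30.179) = 0.77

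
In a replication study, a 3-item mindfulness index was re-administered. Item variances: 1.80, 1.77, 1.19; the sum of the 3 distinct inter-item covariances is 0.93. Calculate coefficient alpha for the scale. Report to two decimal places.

ΣVar(i) = 1.80 + 1.77 + 1.19 = 4.76
Sum of distinct covariances = 0.93
σ²_T = ΣVar(i) + 2·Σcov = 4.76 + 2 × 0.93 = 6.62
α = (3/2)·(1 − 4.76/6.62) = 0.42

coefficient alpha = 0.42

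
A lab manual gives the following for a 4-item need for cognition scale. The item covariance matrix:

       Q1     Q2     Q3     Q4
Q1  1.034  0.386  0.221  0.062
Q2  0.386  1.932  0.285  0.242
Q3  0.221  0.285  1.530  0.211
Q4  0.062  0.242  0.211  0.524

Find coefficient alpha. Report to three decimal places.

coefficient alpha = 0.479

Σσ²ᵢ = 1.034 + 1.932 + 1.530 + 0.524 = 5.020
Σ_{i<j} σ_ij = 1.407
Var(T) = 5.020 + 2 × 1.407 = 7.834
α = (k/(k−1))·(1 − Σσ²ᵢ/Var(T)) = (4/3)·(1 − 5.020/7.834) = 0.479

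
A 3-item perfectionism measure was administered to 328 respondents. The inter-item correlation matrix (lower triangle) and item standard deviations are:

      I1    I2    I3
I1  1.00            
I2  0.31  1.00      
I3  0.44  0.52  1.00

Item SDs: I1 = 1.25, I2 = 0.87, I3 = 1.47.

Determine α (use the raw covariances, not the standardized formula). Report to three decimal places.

α = 0.670

Σσ²ᵢ = 1.25² + 0.87² + 1.47² = 4.4803
Covariances σ_ij = r_ij · s_i · s_j:
  σ(I1,I2) = 0.31 × 1.25 × 0.87 = 0.3371
  σ(I1,I3) = 0.44 × 1.25 × 1.47 = 0.8085
  σ(I2,I3) = 0.52 × 0.87 × 1.47 = 0.6650
σ²_T = Σσ²ᵢ + 2·Σσ_ij = 4.4803 + 2 × 1.8106 = 8.1015
α = (3/2)·(1 − 4.4803/8.1015) = 0.670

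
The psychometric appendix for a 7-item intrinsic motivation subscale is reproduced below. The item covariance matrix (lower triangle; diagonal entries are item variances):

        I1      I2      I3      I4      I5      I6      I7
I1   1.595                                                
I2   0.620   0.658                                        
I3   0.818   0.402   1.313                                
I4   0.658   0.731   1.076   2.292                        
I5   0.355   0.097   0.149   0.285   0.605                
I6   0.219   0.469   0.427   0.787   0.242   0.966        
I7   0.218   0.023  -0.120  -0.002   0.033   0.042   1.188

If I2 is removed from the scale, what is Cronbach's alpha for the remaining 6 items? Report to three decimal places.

α = 0.679

Remaining items: I1, I3, I4, I5, I6, I7 (k = 6).
sum of item variances = 1.595 + 1.313 + 2.292 + 0.605 + 0.966 + 1.188 = 7.959
σ²_T = 7.959 + 2 × 5.187 = 18.333
α (item deleted) = (6/5)·(1 − 7.959/18.333) = 0.679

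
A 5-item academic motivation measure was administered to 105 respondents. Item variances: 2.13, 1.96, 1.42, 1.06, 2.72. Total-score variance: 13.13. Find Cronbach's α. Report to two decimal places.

ΣVar(i) = 2.13 + 1.96 + 1.42 + 1.06 + 2.72 = 9.29
α = (k/(k−1))·(1 − ΣVar(i)/σ²_T) = (5/4)·(1 − 9.29/13.13) = 0.37

Cronbach's α = 0.37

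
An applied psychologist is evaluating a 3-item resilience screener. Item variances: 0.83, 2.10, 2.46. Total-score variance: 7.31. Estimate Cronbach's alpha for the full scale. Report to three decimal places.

Cronbach's alpha = 0.394

Σσ²ᵢ = 0.83 + 2.10 + 2.46 = 5.39
α = (k/(k−1))·(1 − Σσ²ᵢ/total variance) = (3/2)·(1 − 5.39/7.31) = 0.394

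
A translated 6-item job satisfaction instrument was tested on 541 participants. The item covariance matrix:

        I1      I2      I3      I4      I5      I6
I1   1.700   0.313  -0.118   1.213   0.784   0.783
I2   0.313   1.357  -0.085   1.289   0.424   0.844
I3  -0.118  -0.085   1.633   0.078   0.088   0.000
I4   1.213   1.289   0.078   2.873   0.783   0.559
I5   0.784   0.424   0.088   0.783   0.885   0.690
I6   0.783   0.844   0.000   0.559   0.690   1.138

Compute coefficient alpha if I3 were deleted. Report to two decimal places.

Remaining items: I1, I2, I4, I5, I6 (k = 5).
Σσᵢ² = 1.700 + 1.357 + 2.873 + 0.885 + 1.138 = 7.953
total variance = 7.953 + 2 × 7.682 = 23.317
α (item deleted) = (5/4)·(1 − 7.953/23.317) = 0.82

coefficient alpha = 0.82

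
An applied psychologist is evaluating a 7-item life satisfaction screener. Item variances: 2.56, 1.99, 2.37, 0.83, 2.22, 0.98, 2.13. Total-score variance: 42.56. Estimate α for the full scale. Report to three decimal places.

α = 0.808

sum of item variances = 2.56 + 1.99 + 2.37 + 0.83 + 2.22 + 0.98 + 2.13 = 13.08
α = (k/(k−1))·(1 − sum of item variances/σ²_total) = (7/6)·(1 − 13.08/42.56) = 0.808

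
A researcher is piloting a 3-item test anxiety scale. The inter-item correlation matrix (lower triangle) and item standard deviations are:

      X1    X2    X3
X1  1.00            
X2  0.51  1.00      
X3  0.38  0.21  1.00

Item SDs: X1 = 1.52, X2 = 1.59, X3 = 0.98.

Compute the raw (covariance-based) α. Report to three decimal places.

α = 0.635

Σσ²ᵢ = 1.52² + 1.59² + 0.98² = 5.7989
Covariances σ_ij = r_ij · s_i · s_j:
  σ(X1,X2) = 0.51 × 1.52 × 1.59 = 1.2326
  σ(X1,X3) = 0.38 × 1.52 × 0.98 = 0.5660
  σ(X2,X3) = 0.21 × 1.59 × 0.98 = 0.3272
σ²_T = Σσ²ᵢ + 2·Σσ_ij = 5.7989 + 2 × 2.1258 = 10.0505
α = (3/2)·(1 − 5.7989/10.0505) = 0.635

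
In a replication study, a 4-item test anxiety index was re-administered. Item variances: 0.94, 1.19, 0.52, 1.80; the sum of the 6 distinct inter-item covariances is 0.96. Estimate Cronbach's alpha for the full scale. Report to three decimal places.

sum of item variances = 0.94 + 1.19 + 0.52 + 1.80 = 4.45
Sum of distinct covariances = 0.96
total variance = sum of item variances + 2·Σcov = 4.45 + 2 × 0.96 = 6.37
α = (4/3)·(1 − 4.45/6.37) = 0.402

Cronbach's alpha = 0.402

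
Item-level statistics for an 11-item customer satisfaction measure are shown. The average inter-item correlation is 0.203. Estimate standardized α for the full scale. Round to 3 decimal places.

Standardized α = k·r̄ / (1 + (k−1)·r̄) = 11 × 0.203 / (1 + 10 × 0.203)
  = 2.2330 / 3.0300 = 0.737

standardized α = 0.737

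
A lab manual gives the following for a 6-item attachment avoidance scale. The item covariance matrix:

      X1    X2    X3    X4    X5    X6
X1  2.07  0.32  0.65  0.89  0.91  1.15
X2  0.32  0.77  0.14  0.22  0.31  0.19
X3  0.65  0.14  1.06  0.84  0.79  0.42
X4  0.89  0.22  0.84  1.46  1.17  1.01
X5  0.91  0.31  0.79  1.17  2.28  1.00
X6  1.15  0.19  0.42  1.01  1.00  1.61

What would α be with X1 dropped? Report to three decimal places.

Remaining items: X2, X3, X4, X5, X6 (k = 5).
Σσᵢ² = 0.77 + 1.06 + 1.46 + 2.28 + 1.61 = 7.18
σ²_T = 7.18 + 2 × 6.09 = 19.36
α (item deleted) = (5/4)·(1 − 7.18/19.36) = 0.786

α = 0.786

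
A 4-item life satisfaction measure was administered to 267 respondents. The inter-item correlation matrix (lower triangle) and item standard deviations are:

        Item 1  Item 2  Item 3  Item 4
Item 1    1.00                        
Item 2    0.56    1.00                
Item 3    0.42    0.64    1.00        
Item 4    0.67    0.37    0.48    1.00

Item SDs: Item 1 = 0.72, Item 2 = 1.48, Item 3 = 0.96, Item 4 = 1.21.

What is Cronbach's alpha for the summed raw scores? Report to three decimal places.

α = 0.781

Σσ²ᵢ = 0.72² + 1.48² + 0.96² + 1.21² = 5.0945
Covariances σ_ij = r_ij · s_i · s_j:
  σ(Item 1,Item 2) = 0.56 × 0.72 × 1.48 = 0.5967
  σ(Item 1,Item 3) = 0.42 × 0.72 × 0.96 = 0.2903
  σ(Item 1,Item 4) = 0.67 × 0.72 × 1.21 = 0.5837
  σ(Item 2,Item 3) = 0.64 × 1.48 × 0.96 = 0.9093
  σ(Item 2,Item 4) = 0.37 × 1.48 × 1.21 = 0.6626
  σ(Item 3,Item 4) = 0.48 × 0.96 × 1.21 = 0.5576
σ²_T = Σσ²ᵢ + 2·Σσ_ij = 5.0945 + 2 × 3.6002 = 12.2949
α = (4/3)·(1 − 5.0945/12.2949) = 0.781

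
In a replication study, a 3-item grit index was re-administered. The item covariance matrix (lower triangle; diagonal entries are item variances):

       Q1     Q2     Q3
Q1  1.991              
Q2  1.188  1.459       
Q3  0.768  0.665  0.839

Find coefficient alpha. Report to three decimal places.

coefficient alpha = 0.825

Σσ²ᵢ = 1.991 + 1.459 + 0.839 = 4.289
Σ_{i<j} σ_ij = 2.621
Var(T) = 4.289 + 2 × 2.621 = 9.531
α = (k/(k−1))·(1 − Σσ²ᵢ/Var(T)) = (3/2)·(1 − 4.289/9.531) = 0.825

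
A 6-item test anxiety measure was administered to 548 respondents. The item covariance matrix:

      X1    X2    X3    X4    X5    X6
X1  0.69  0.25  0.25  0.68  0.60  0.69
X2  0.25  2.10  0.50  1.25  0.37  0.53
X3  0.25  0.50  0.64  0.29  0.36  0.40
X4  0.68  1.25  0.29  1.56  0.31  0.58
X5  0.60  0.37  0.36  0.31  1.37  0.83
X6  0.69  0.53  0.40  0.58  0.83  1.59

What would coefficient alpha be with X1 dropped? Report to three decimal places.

α = 0.749

Remaining items: X2, X3, X4, X5, X6 (k = 5).
sum of item variances = 2.10 + 0.64 + 1.56 + 1.37 + 1.59 = 7.26
total variance = 7.26 + 2 × 5.42 = 18.10
α (item deleted) = (5/4)·(1 − 7.26/18.10) = 0.749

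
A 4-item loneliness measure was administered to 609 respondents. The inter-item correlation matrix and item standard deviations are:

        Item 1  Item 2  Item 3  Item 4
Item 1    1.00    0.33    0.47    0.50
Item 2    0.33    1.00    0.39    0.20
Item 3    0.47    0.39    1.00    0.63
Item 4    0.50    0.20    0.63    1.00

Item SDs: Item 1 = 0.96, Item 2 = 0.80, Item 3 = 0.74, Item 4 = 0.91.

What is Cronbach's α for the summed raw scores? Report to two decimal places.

Σσ²ᵢ = 0.96² + 0.80² + 0.74² + 0.91² = 2.9373
Covariances σ_ij = r_ij · s_i · s_j:
  σ(Item 1,Item 2) = 0.33 × 0.96 × 0.80 = 0.2534
  σ(Item 1,Item 3) = 0.47 × 0.96 × 0.74 = 0.3339
  σ(Item 1,Item 4) = 0.50 × 0.96 × 0.91 = 0.4368
  σ(Item 2,Item 3) = 0.39 × 0.80 × 0.74 = 0.2309
  σ(Item 2,Item 4) = 0.20 × 0.80 × 0.91 = 0.1456
  σ(Item 3,Item 4) = 0.63 × 0.74 × 0.91 = 0.4242
σ²_T = Σσ²ᵢ + 2·Σσ_ij = 2.9373 + 2 × 1.8248 = 6.5869
α = (4/3)·(1 − 2.9373/6.5869) = 0.74

Cronbach's α = 0.74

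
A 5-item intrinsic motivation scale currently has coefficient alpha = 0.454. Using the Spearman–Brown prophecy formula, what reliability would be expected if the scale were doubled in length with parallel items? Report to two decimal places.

Length factor m = 2
α' = m·α / (1 + (m−1)·α)
   = 2 × 0.454 / (1 + (2 − 1) × 0.454)
   = 0.9080 / 1.4540 = 0.62

predicted reliability = 0.62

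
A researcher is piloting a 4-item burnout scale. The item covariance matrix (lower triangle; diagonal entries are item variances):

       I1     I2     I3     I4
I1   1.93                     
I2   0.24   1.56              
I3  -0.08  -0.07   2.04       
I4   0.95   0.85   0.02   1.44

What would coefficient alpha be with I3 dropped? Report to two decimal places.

α = 0.68

Remaining items: I1, I2, I4 (k = 3).
ΣVar(i) = 1.93 + 1.56 + 1.44 = 4.93
total variance = 4.93 + 2 × 2.04 = 9.01
α (item deleted) = (3/2)·(1 − 4.93/9.01) = 0.68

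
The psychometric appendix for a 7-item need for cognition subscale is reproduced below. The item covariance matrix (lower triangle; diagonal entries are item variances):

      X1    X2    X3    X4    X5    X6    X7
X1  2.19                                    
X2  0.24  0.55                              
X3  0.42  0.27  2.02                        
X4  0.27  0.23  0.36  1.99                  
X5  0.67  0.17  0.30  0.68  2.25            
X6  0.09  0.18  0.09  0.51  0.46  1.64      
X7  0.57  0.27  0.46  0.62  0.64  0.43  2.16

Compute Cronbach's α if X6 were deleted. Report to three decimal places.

Remaining items: X1, X2, X3, X4, X5, X7 (k = 6).
sum of item variances = 2.19 + 0.55 + 2.02 + 1.99 + 2.25 + 2.16 = 11.16
σ²_total = 11.16 + 2 × 6.17 = 23.50
α (item deleted) = (6/5)·(1 − 11.16/23.50) = 0.630

α = 0.630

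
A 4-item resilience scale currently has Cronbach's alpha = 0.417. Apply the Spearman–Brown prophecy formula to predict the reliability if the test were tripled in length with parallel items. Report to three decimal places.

predicted reliability = 0.682

Length factor m = 3
α' = m·α / (1 + (m−1)·α)
   = 3 × 0.417 / (1 + (3 − 1) × 0.417)
   = 1.2510 / 1.8340 = 0.682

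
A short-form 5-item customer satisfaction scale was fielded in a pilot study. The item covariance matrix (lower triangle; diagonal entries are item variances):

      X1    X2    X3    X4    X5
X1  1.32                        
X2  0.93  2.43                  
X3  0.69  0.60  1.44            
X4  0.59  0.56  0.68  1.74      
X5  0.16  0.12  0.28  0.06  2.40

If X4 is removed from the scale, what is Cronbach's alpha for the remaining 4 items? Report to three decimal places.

Cronbach's alpha = 0.564

Remaining items: X1, X2, X3, X5 (k = 4).
Σσᵢ² = 1.32 + 2.43 + 1.44 + 2.40 = 7.59
σ²_total = 7.59 + 2 × 2.78 = 13.15
α (item deleted) = (4/3)·(1 − 7.59/13.15) = 0.564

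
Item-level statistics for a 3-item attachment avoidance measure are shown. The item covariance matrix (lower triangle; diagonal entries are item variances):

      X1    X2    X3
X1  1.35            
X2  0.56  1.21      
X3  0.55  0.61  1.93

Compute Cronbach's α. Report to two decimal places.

α = 0.65

Σσᵢ² = 1.35 + 1.21 + 1.93 = 4.49
Sum of off-diagonal covariances = 1.72
σ²_T = 4.49 + 2 × 1.72 = 7.93
α = (k/(k−1))·(1 − Σσᵢ²/σ²_T) = (3/2)·(1 − 4.49/7.93) = 0.65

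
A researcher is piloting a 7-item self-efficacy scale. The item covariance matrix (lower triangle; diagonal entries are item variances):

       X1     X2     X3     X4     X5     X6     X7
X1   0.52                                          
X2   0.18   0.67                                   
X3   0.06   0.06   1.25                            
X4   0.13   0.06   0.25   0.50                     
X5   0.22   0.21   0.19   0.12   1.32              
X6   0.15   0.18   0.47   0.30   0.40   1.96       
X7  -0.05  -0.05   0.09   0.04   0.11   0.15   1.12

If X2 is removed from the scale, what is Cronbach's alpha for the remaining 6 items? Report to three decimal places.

Remaining items: X1, X3, X4, X5, X6, X7 (k = 6).
sum of item variances = 0.52 + 1.25 + 0.50 + 1.32 + 1.96 + 1.12 = 6.67
σ²_total = 6.67 + 2 × 2.63 = 11.93
α (item deleted) = (6/5)·(1 − 6.67/11.93) = 0.529

α = 0.529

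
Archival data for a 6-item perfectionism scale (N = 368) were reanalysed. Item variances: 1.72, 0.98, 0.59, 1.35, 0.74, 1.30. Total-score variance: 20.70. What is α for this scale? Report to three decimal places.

ΣVar(i) = 1.72 + 0.98 + 0.59 + 1.35 + 0.74 + 1.30 = 6.68
α = (k/(k−1))·(1 − ΣVar(i)/σ²_T) = (6/5)·(1 − 6.68/20.70) = 0.813

α = 0.813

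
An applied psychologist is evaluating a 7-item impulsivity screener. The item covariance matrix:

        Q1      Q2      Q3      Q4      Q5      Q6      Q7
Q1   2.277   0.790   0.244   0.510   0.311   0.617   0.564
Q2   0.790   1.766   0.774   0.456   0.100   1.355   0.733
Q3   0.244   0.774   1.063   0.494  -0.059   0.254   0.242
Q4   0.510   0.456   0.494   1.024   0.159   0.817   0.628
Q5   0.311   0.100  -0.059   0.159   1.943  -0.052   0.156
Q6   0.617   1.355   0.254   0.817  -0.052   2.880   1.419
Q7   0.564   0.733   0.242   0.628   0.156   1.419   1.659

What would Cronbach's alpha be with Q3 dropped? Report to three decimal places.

Remaining items: Q1, Q2, Q4, Q5, Q6, Q7 (k = 6).
sum of item variances = 2.277 + 1.766 + 1.024 + 1.943 + 2.880 + 1.659 = 11.549
Var(T) = 11.549 + 2 × 8.563 = 28.675
α (item deleted) = (6/5)·(1 − 11.549/28.675) = 0.717

α = 0.717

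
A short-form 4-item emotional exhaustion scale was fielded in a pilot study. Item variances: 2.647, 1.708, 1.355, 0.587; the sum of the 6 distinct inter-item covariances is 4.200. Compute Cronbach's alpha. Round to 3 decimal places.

Cronbach's alpha = 0.762

ΣVar(i) = 2.647 + 1.708 + 1.355 + 0.587 = 6.297
Sum of distinct covariances = 4.200
σ²_total = ΣVar(i) + 2·Σcov = 6.297 + 2 × 4.200 = 14.697
α = (4/3)·(1 − 6.297/14.697) = 0.762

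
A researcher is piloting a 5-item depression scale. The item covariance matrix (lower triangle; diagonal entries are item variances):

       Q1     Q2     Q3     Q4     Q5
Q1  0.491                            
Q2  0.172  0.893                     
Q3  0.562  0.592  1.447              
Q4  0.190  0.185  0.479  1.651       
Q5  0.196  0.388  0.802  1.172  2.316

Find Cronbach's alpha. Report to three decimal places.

Σσ²ᵢ = 0.491 + 0.893 + 1.447 + 1.651 + 2.316 = 6.798
Σ_{i<j} σ_ij = 4.738
Var(T) = 6.798 + 2 × 4.738 = 16.274
α = (k/(k−1))·(1 − Σσ²ᵢ/Var(T)) = (5/4)·(1 − 6.798/16.274) = 0.728

α = 0.728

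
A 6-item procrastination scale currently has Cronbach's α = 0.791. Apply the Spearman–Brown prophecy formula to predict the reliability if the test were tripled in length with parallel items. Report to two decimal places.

Length factor m = 3
α' = m·α / (1 + (m−1)·α)
   = 3 × 0.791 / (1 + (3 − 1) × 0.791)
   = 2.3730 / 2.5820 = 0.92

predicted reliability = 0.92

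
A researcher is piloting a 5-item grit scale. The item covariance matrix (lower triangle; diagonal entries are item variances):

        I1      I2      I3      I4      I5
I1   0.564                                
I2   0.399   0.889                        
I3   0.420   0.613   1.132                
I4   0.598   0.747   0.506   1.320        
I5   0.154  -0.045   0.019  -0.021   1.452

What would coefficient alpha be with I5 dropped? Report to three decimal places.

coefficient alpha = 0.836

Remaining items: I1, I2, I3, I4 (k = 4).
Σσ²ᵢ = 0.564 + 0.889 + 1.132 + 1.320 = 3.905
total variance = 3.905 + 2 × 3.283 = 10.471
α (item deleted) = (4/3)·(1 − 3.905/10.471) = 0.836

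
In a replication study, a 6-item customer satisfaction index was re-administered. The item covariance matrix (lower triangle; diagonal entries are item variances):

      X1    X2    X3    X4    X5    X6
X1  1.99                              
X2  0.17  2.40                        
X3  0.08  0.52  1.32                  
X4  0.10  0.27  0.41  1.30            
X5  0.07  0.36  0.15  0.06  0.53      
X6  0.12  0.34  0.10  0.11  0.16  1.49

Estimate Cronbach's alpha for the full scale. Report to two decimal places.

sum of item variances = 1.99 + 2.40 + 1.32 + 1.30 + 0.53 + 1.49 = 9.03
Sum of off-diagonal covariances = 3.02
σ²_total = 9.03 + 2 × 3.02 = 15.07
α = (k/(k−1))·(1 − sum of item variances/σ²_total) = (6/5)·(1 − 9.03/15.07) = 0.48

Cronbach's alpha = 0.48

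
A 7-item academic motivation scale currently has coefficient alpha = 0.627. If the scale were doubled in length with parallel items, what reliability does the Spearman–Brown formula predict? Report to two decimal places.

Length factor m = 2
α' = m·α / (1 + (m−1)·α)
   = 2 × 0.627 / (1 + (2 − 1) × 0.627)
   = 1.2540 / 1.6270 = 0.77

predicted reliability = 0.77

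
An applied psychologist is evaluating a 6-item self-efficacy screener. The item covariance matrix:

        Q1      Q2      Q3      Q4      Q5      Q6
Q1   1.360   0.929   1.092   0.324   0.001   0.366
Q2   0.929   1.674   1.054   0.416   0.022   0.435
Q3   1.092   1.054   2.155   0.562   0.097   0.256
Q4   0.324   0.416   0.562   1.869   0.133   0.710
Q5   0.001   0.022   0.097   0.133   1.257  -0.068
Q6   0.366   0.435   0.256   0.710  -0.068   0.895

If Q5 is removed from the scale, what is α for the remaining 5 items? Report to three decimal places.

Remaining items: Q1, Q2, Q3, Q4, Q6 (k = 5).
ΣVar(i) = 1.360 + 1.674 + 2.155 + 1.869 + 0.895 = 7.953
σ²_T = 7.953 + 2 × 6.144 = 20.241
α (item deleted) = (5/4)·(1 − 7.953/20.241) = 0.759

α = 0.759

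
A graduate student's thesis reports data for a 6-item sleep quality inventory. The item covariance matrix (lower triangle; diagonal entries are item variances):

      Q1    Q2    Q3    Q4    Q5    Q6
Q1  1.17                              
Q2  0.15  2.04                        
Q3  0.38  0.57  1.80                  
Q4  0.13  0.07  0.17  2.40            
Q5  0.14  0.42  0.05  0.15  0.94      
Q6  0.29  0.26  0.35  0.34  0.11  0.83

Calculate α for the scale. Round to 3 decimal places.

sum of item variances = 1.17 + 2.04 + 1.80 + 2.40 + 0.94 + 0.83 = 9.18
Sum of off-diagonal covariances = 3.58
σ²_total = 9.18 + 2 × 3.58 = 16.34
α = (k/(k−1))·(1 − sum of item variances/σ²_total) = (6/5)·(1 − 9.18/16.34) = 0.526

α = 0.526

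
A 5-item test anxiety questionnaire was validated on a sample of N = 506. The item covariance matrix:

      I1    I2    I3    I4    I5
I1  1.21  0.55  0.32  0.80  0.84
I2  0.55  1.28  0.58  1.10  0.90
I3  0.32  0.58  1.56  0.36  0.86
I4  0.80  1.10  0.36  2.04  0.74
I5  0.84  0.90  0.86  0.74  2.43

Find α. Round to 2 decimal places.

Σσᵢ² = 1.21 + 1.28 + 1.56 + 2.04 + 2.43 = 8.52
Sum of off-diagonal covariances = 7.05
σ²_total = 8.52 + 2 × 7.05 = 22.62
α = (k/(k−1))·(1 − Σσᵢ²/σ²_total) = (5/4)·(1 − 8.52/22.62) = 0.78

α = 0.78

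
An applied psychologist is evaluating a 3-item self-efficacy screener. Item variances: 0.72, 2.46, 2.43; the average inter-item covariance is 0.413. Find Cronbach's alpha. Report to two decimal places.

Σσᵢ² = 0.72 + 2.46 + 2.43 = 5.61
Sum of the 3 distinct covariances = 3 × 0.413 = 1.239
σ²_T = Σσᵢ² + 2·Σcov = 5.61 + 2 × 1.239 = 8.088
α = (3/2)·(1 − 5.61/8.088) = 0.46

α = 0.46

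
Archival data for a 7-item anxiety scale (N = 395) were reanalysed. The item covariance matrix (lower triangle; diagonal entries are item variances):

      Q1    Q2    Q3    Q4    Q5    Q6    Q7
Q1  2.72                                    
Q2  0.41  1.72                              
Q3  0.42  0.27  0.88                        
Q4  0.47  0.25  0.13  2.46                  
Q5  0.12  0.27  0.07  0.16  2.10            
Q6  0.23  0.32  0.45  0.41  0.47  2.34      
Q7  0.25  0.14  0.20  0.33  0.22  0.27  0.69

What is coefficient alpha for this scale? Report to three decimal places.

α = 0.555

Σσᵢ² = 2.72 + 1.72 + 0.88 + 2.46 + 2.10 + 2.34 + 0.69 = 12.91
Sum of the distinct covariances = 5.86
Var(T) = 12.91 + 2 × 5.86 = 24.63
α = (k/(k−1))·(1 − Σσᵢ²/Var(T)) = (7/6)·(1 − 12.91/24.63) = 0.555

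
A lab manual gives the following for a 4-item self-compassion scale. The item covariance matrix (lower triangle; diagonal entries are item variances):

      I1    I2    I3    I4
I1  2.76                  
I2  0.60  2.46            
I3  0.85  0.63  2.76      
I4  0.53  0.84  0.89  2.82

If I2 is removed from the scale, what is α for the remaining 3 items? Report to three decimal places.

Remaining items: I1, I3, I4 (k = 3).
ΣVar(i) = 2.76 + 2.76 + 2.82 = 8.34
σ²_total = 8.34 + 2 × 2.27 = 12.88
α (item deleted) = (3/2)·(1 − 8.34/12.88) = 0.529

α = 0.529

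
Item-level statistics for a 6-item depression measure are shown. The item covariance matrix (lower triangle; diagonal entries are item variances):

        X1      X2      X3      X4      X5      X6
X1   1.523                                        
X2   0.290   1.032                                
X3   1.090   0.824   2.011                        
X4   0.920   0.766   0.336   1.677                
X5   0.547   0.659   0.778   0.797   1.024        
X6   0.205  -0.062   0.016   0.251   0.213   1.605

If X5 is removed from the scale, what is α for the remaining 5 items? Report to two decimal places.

α = 0.68

Remaining items: X1, X2, X3, X4, X6 (k = 5).
ΣVar(i) = 1.523 + 1.032 + 2.011 + 1.677 + 1.605 = 7.848
σ²_total = 7.848 + 2 × 4.636 = 17.120
α (item deleted) = (5/4)·(1 − 7.848/17.120) = 0.68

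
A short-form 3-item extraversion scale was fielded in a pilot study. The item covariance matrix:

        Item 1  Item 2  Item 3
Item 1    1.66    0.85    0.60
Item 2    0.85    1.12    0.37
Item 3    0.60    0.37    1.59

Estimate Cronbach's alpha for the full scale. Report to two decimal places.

sum of item variances = 1.66 + 1.12 + 1.59 = 4.37
Sum of the distinct covariances = 1.82
total variance = 4.37 + 2 × 1.82 = 8.01
α = (k/(k−1))·(1 − sum of item variances/total variance) = (3/2)·(1 − 4.37/8.01) = 0.68

Cronbach's alpha = 0.68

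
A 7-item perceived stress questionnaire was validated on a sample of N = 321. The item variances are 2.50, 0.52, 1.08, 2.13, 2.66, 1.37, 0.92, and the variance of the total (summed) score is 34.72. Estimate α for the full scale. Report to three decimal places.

ΣVar(i) = 2.50 + 0.52 + 1.08 + 2.13 + 2.66 + 1.37 + 0.92 = 11.18
α = (k/(k−1))·(1 − ΣVar(i)/σ²_total) = (7/6)·(1 − 11.18/34.72) = 0.791

α = 0.791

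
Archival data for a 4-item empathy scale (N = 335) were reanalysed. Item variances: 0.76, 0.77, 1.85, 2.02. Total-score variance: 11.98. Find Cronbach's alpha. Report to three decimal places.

α = 0.732

Σσᵢ² = 0.76 + 0.77 + 1.85 + 2.02 = 5.40
α = (k/(k−1))·(1 − Σσᵢ²/total variance) = (4/3)·(1 − 5.40/11.98) = 0.732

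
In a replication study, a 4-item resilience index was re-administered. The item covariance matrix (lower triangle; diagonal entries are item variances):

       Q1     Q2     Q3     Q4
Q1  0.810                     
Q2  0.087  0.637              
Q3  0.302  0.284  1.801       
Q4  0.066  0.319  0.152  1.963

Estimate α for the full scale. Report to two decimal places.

α = 0.42

ΣVar(i) = 0.810 + 0.637 + 1.801 + 1.963 = 5.211
Sum of off-diagonal covariances = 1.210
σ²_total = 5.211 + 2 × 1.210 = 7.631
α = (k/(k−1))·(1 − ΣVar(i)/σ²_total) = (4/3)·(1 − 5.211/7.631) = 0.42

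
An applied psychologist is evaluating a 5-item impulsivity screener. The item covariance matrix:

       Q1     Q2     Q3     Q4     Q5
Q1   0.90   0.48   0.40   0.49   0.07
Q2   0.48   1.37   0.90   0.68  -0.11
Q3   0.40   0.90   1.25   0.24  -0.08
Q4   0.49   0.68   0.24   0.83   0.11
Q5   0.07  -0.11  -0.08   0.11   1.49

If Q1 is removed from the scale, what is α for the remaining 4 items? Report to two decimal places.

α = 0.55

Remaining items: Q2, Q3, Q4, Q5 (k = 4).
sum of item variances = 1.37 + 1.25 + 0.83 + 1.49 = 4.94
Var(T) = 4.94 + 2 × 1.74 = 8.42
α (item deleted) = (4/3)·(1 − 4.94/8.42) = 0.55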